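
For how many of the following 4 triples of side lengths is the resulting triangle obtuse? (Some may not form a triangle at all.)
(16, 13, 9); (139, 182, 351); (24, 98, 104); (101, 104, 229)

2

(16,13,9): 9²+13² = 250 < 256 = 16² → obtuse
(139,182,351): 139+182 ≤ 351, not a triangle
(24,98,104): 24²+98² = 10180 < 10816 = 104² → obtuse
(101,104,229): 101+104 ≤ 229, not a triangle
2 of the 4 are obtuse.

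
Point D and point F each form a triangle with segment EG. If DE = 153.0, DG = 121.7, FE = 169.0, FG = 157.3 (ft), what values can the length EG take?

From triangle DEG: |153.0 − 121.7| < EG < 153.0 + 121.7, i.e. 31.3 < EG < 274.7.
From triangle FEG: 11.7 < EG < 326.3.
Both must hold, so EG lies in the intersection.

31.3 < EG < 274.7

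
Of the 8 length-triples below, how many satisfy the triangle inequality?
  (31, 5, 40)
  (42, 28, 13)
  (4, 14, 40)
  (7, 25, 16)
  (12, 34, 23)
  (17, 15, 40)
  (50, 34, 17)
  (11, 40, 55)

2

(5,31,40): 5+31 ≤ 40 → not valid
(13,28,42): 13+28 ≤ 42 → not valid
(4,14,40): 4+14 ≤ 40 → not valid
(7,16,25): 7+16 ≤ 25 → not valid
(12,23,34): 12+23 > 34 → valid
(15,17,40): 15+17 ≤ 40 → not valid
(17,34,50): 17+34 > 50 → valid
(11,40,55): 11+40 ≤ 55 → not valid
2 of the 8 triples form a triangle.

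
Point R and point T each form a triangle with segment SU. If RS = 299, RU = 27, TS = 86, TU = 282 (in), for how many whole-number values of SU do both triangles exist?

From triangle RSU: 272 < SU < 326.
From triangle TSU: 196 < SU < 368.
Intersection: 272 < SU < 326, so integers 273 through 325: 53 values.

53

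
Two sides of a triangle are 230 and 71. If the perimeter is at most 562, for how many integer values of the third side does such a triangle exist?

Triangle inequality: 159 < x < 301. Perimeter ≤ 562 gives x ≤ 562 − 230 − 71 = 261.
So 159 < x ≤ 261; integers 160 through 261: 102 values.

102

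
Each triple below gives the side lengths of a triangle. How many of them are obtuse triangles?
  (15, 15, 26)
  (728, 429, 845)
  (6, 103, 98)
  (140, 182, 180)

2

(15,15,26): 15²+15² = 450 < 676 = 26² → obtuse
(728,429,845): 429²+728² = 714025 = 845² → right
(6,103,98): 6²+98² = 9640 < 10609 = 103² → obtuse
(140,182,180): 140²+180² = 52000 > 33124 = 182² → acute
2 of the 4 are obtuse.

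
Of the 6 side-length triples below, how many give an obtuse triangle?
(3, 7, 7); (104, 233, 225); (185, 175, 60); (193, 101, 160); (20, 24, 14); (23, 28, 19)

1

(3,7,7): 3²+7² = 58 > 49 = 7² → acute
(104,233,225): 104²+225² = 61441 > 54289 = 233² → acute
(185,175,60): 60²+175² = 34225 = 185² → right
(193,101,160): 101²+160² = 35801 < 37249 = 193² → obtuse
(20,24,14): 14²+20² = 596 > 576 = 24² → acute
(23,28,19): 19²+23² = 890 > 784 = 28² → acute
1 of the 6 is obtuse.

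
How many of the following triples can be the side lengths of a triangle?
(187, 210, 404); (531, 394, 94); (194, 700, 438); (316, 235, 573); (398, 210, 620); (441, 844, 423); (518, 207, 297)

(187,210,404): 187+210 ≤ 404 → not valid
(94,394,531): 94+394 ≤ 531 → not valid
(194,438,700): 194+438 ≤ 700 → not valid
(235,316,573): 235+316 ≤ 573 → not valid
(210,398,620): 210+398 ≤ 620 → not valid
(423,441,844): 423+441 > 844 → valid
(207,297,518): 207+297 ≤ 518 → not valid
1 of the 7 triples forms a triangle.

1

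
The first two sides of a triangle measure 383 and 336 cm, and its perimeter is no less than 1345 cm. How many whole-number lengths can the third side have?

Triangle inequality: 47 < x < 719. Perimeter ≥ 1345 gives x ≥ 1345 − 383 − 336 = 626.
So 626 ≤ x < 719; integers 626 through 718: 93 values.

93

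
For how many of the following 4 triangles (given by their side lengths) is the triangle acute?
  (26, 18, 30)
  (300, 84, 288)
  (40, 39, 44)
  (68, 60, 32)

(26,18,30): 18²+26² = 1000 > 900 = 30² → acute
(300,84,288): 84²+288² = 90000 = 300² → right
(40,39,44): 39²+40² = 3121 > 1936 = 44² → acute
(68,60,32): 32²+60² = 4624 = 68² → right
2 of the 4 are acute.

2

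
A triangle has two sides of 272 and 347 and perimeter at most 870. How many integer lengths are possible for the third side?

176

Triangle inequality: 75 < x < 619. Perimeter ≤ 870 gives x ≤ 870 − 272 − 347 = 251.
So 75 < x ≤ 251; integers 76 through 251: 176 values.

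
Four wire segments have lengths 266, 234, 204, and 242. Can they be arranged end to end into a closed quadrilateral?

Yes

A quadrilateral exists iff every side is shorter than the sum of the others — equivalently, the longest side is less than the sum of the rest.
Longest side 266 < 680 (sum of the remaining 3), so yes.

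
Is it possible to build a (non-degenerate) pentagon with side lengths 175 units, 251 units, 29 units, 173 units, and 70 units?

A pentagon exists iff every side is shorter than the sum of the others — equivalently, the longest side is less than the sum of the rest.
Longest side 251 < 447 (sum of the remaining 4), so yes.

Yes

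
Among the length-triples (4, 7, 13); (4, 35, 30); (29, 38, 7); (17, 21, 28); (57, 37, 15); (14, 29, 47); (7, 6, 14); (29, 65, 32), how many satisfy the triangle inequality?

(4,7,13): 4+7 ≤ 13 → not valid
(4,30,35): 4+30 ≤ 35 → not valid
(7,29,38): 7+29 ≤ 38 → not valid
(17,21,28): 17+21 > 28 → valid
(15,37,57): 15+37 ≤ 57 → not valid
(14,29,47): 14+29 ≤ 47 → not valid
(6,7,14): 6+7 ≤ 14 → not valid
(29,32,65): 29+32 ≤ 65 → not valid
1 of the 8 triples forms a triangle.

1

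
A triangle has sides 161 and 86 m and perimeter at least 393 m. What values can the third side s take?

Triangle inequality alone gives 75 < s < 247.
The perimeter condition gives s ≥ 393 − 161 − 86 = 146.
Intersecting the two: 146 ≤ s < 247.

146 ≤ s < 247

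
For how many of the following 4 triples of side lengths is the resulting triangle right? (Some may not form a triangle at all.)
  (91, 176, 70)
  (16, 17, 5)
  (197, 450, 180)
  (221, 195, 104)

(91,176,70): 70+91 ≤ 176, not a triangle
(16,17,5): 5²+16² = 281 < 289 = 17² → obtuse
(197,450,180): 180+197 ≤ 450, not a triangle
(221,195,104): 104²+195² = 48841 = 221² → right
1 of the 4 is right.

1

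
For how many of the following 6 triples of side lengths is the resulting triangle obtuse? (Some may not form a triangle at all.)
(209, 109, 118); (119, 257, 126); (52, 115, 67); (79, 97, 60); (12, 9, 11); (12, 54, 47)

(209,109,118): 109²+118² = 25805 < 43681 = 209² → obtuse
(119,257,126): 119+126 ≤ 257, not a triangle
(52,115,67): 52²+67² = 7193 < 13225 = 115² → obtuse
(79,97,60): 60²+79² = 9841 > 9409 = 97² → acute
(12,9,11): 9²+11² = 202 > 144 = 12² → acute
(12,54,47): 12²+47² = 2353 < 2916 = 54² → obtuse
3 of the 6 are obtuse.

3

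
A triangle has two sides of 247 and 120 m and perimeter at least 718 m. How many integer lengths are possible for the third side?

16

Triangle inequality: 127 < x < 367. Perimeter ≥ 718 gives x ≥ 718 − 247 − 120 = 351.
So 351 ≤ x < 367; integers 351 through 366: 16 values.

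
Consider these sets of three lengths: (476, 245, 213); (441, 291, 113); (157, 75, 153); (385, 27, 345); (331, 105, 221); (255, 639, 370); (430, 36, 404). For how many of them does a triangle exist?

2

(213,245,476): 213+245 ≤ 476 → not valid
(113,291,441): 113+291 ≤ 441 → not valid
(75,153,157): 75+153 > 157 → valid
(27,345,385): 27+345 ≤ 385 → not valid
(105,221,331): 105+221 ≤ 331 → not valid
(255,370,639): 255+370 ≤ 639 → not valid
(36,404,430): 36+404 > 430 → valid
2 of the 7 triples form a triangle.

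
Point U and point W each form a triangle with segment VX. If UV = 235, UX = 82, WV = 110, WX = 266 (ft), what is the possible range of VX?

From triangle UVX: |235 − 82| < VX < 235 + 82, i.e. 153 < VX < 317.
From triangle WVX: 156 < VX < 376.
Both must hold, so VX lies in the intersection.

156 < VX < 317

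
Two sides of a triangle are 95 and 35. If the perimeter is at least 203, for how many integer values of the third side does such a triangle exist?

57

Triangle inequality: 60 < x < 130. Perimeter ≥ 203 gives x ≥ 203 − 95 − 35 = 73.
So 73 ≤ x < 130; integers 73 through 129: 57 values.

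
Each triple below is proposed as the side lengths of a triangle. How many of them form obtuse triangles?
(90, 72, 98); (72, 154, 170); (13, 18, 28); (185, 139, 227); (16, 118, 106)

(90,72,98): 72²+90² = 13284 > 9604 = 98² → acute
(72,154,170): 72²+154² = 28900 = 170² → right
(13,18,28): 13²+18² = 493 < 784 = 28² → obtuse
(185,139,227): 139²+185² = 53546 > 51529 = 227² → acute
(16,118,106): 16²+106² = 11492 < 13924 = 118² → obtuse
2 of the 5 are obtuse.

2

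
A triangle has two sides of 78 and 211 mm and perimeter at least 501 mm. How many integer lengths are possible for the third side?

77

Triangle inequality: 133 < x < 289. Perimeter ≥ 501 gives x ≥ 501 − 78 − 211 = 212.
So 212 ≤ x < 289; integers 212 through 288: 77 values.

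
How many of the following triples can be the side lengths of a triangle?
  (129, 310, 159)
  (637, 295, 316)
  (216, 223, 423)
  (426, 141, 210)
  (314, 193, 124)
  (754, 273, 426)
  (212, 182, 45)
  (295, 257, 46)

(129,159,310): 129+159 ≤ 310 → not valid
(295,316,637): 295+316 ≤ 637 → not valid
(216,223,423): 216+223 > 423 → valid
(141,210,426): 141+210 ≤ 426 → not valid
(124,193,314): 124+193 > 314 → valid
(273,426,754): 273+426 ≤ 754 → not valid
(45,182,212): 45+182 > 212 → valid
(46,257,295): 46+257 > 295 → valid
4 of the 8 triples form a triangle.

4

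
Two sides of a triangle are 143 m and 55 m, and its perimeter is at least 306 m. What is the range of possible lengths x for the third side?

Triangle inequality alone gives 88 < x < 198.
The perimeter condition gives x ≥ 306 − 143 − 55 = 108.
Intersecting the two: 108 ≤ x < 198.

108 ≤ x < 198 m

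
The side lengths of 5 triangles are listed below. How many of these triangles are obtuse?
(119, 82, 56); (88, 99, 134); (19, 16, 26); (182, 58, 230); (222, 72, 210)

(119,82,56): 56²+82² = 9860 < 14161 = 119² → obtuse
(88,99,134): 88²+99² = 17545 < 17956 = 134² → obtuse
(19,16,26): 16²+19² = 617 < 676 = 26² → obtuse
(182,58,230): 58²+182² = 36488 < 52900 = 230² → obtuse
(222,72,210): 72²+210² = 49284 = 222² → right
4 of the 5 are obtuse.

4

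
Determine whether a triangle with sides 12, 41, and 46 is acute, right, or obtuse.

obtuse

Compare the square of the longest side to the sum of squares of the other two: 12² + 41² = 1825 < 2116 = 46².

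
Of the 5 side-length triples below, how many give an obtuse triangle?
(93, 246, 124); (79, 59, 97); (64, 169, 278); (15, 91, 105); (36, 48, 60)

1

(93,246,124): 93+124 ≤ 246, not a triangle
(79,59,97): 59²+79² = 9722 > 9409 = 97² → acute
(64,169,278): 64+169 ≤ 278, not a triangle
(15,91,105): 15²+91² = 8506 < 11025 = 105² → obtuse
(36,48,60): 36²+48² = 3600 = 60² → right
1 of the 5 is obtuse.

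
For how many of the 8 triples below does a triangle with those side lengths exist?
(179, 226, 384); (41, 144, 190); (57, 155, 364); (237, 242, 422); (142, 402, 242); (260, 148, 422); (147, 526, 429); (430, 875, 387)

(179,226,384): 179+226 > 384 → valid
(41,144,190): 41+144 ≤ 190 → not valid
(57,155,364): 57+155 ≤ 364 → not valid
(237,242,422): 237+242 > 422 → valid
(142,242,402): 142+242 ≤ 402 → not valid
(148,260,422): 148+260 ≤ 422 → not valid
(147,429,526): 147+429 > 526 → valid
(387,430,875): 387+430 ≤ 875 → not valid
3 of the 8 triples form a triangle.

3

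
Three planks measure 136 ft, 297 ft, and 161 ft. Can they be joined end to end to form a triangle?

The two shorter sides sum to 297, exactly equal to the longest side 297.
That gives only a degenerate (flat) triangle — the inequality must be strict.

No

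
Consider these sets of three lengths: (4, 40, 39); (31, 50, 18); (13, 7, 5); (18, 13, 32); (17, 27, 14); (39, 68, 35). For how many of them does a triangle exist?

3

(4,39,40): 4+39 > 40 → valid
(18,31,50): 18+31 ≤ 50 → not valid
(5,7,13): 5+7 ≤ 13 → not valid
(13,18,32): 13+18 ≤ 32 → not valid
(14,17,27): 14+17 > 27 → valid
(35,39,68): 35+39 > 68 → valid
3 of the 6 triples form a triangle.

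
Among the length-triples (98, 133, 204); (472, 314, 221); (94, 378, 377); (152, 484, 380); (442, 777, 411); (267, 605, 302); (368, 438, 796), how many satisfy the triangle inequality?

(98,133,204): 98+133 > 204 → valid
(221,314,472): 221+314 > 472 → valid
(94,377,378): 94+377 > 378 → valid
(152,380,484): 152+380 > 484 → valid
(411,442,777): 411+442 > 777 → valid
(267,302,605): 267+302 ≤ 605 → not valid
(368,438,796): 368+438 > 796 → valid
6 of the 7 triples form a triangle.

6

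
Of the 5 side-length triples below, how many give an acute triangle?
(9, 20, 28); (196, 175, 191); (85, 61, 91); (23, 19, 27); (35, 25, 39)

(9,20,28): 9²+20² = 481 < 784 = 28² → obtuse
(196,175,191): 175²+191² = 67106 > 38416 = 196² → acute
(85,61,91): 61²+85² = 10946 > 8281 = 91² → acute
(23,19,27): 19²+23² = 890 > 729 = 27² → acute
(35,25,39): 25²+35² = 1850 > 1521 = 39² → acute
4 of the 5 are acute.

4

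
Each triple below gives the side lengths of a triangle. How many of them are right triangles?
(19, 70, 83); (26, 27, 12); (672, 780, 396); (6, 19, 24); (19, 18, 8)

1

(19,70,83): 19²+70² = 5261 < 6889 = 83² → obtuse
(26,27,12): 12²+26² = 820 > 729 = 27² → acute
(672,780,396): 396²+672² = 608400 = 780² → right
(6,19,24): 6²+19² = 397 < 576 = 24² → obtuse
(19,18,8): 8²+18² = 388 > 361 = 19² → acute
1 of the 5 is right.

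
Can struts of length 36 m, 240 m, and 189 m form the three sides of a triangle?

The longest side is 240, but the other two sum to only 225.
225 < 240, so the triangle inequality fails.

No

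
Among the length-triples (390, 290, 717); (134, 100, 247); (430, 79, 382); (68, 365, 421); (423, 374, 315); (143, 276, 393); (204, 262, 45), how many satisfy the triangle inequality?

(290,390,717): 290+390 ≤ 717 → not valid
(100,134,247): 100+134 ≤ 247 → not valid
(79,382,430): 79+382 > 430 → valid
(68,365,421): 68+365 > 421 → valid
(315,374,423): 315+374 > 423 → valid
(143,276,393): 143+276 > 393 → valid
(45,204,262): 45+204 ≤ 262 → not valid
4 of the 7 triples form a triangle.

4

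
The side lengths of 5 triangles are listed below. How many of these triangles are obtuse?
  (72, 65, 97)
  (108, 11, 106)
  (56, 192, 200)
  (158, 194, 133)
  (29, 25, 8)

2

(72,65,97): 65²+72² = 9409 = 97² → right
(108,11,106): 11²+106² = 11357 < 11664 = 108² → obtuse
(56,192,200): 56²+192² = 40000 = 200² → right
(158,194,133): 133²+158² = 42653 > 37636 = 194² → acute
(29,25,8): 8²+25² = 689 < 841 = 29² → obtuse
2 of the 5 are obtuse.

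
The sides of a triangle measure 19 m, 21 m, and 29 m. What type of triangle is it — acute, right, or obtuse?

obtuse

Compare the square of the longest side to the sum of squares of the other two: 19² + 21² = 802 < 841 = 29².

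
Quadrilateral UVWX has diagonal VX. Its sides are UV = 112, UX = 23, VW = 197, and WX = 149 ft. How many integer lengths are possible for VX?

From triangle UVX: 89 < VX < 135.
From triangle WVX: 48 < VX < 346.
Intersection: 89 < VX < 135, so integers 90 through 134: 45 values.

45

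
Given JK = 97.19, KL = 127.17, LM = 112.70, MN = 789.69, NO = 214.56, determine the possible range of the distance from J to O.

238.07 ≤ JO ≤ 1341.31

The maximum is all hops collinear in one direction: 97.19 + 127.17 + 112.70 + 789.69 + 214.56 = 1341.31.
The longest hop is 789.69; the others sum to 551.62. Folding the others back against it leaves at least 789.69 − 551.62 = 238.07.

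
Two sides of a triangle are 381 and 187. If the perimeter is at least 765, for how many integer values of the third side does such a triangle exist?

371

Triangle inequality: 194 < x < 568. Perimeter ≥ 765 gives x ≥ 765 − 381 − 187 = 197.
So 197 ≤ x < 568; integers 197 through 567: 371 values.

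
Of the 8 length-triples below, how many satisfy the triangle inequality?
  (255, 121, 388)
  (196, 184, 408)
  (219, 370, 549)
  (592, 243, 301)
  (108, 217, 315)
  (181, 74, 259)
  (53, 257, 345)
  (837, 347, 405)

(121,255,388): 121+255 ≤ 388 → not valid
(184,196,408): 184+196 ≤ 408 → not valid
(219,370,549): 219+370 > 549 → valid
(243,301,592): 243+301 ≤ 592 → not valid
(108,217,315): 108+217 > 315 → valid
(74,181,259): 74+181 ≤ 259 → not valid
(53,257,345): 53+257 ≤ 345 → not valid
(347,405,837): 347+405 ≤ 837 → not valid
2 of the 8 triples form a triangle.

2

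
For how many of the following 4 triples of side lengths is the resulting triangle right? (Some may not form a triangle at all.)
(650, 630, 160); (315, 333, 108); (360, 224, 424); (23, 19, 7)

3

(650,630,160): 160²+630² = 422500 = 650² → right
(315,333,108): 108²+315² = 110889 = 333² → right
(360,224,424): 224²+360² = 179776 = 424² → right
(23,19,7): 7²+19² = 410 < 529 = 23² → obtuse
3 of the 4 are right.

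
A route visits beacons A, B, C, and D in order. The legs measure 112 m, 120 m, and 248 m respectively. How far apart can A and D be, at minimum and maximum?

The maximum is all hops collinear in one direction: 112 + 120 + 248 = 480.
The longest hop is 248; the others sum to 232. Folding the others back against it leaves at least 248 − 232 = 16.

16 ≤ AD ≤ 480 m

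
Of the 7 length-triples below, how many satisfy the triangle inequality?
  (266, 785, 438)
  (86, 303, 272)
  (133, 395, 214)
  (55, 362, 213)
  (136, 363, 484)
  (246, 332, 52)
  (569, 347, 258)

3

(266,438,785): 266+438 ≤ 785 → not valid
(86,272,303): 86+272 > 303 → valid
(133,214,395): 133+214 ≤ 395 → not valid
(55,213,362): 55+213 ≤ 362 → not valid
(136,363,484): 136+363 > 484 → valid
(52,246,332): 52+246 ≤ 332 → not valid
(258,347,569): 258+347 > 569 → valid
3 of the 7 triples form a triangle.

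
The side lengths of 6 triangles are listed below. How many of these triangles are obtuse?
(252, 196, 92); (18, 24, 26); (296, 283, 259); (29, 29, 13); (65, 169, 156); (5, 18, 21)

(252,196,92): 92²+196² = 46880 < 63504 = 252² → obtuse
(18,24,26): 18²+24² = 900 > 676 = 26² → acute
(296,283,259): 259²+283² = 147170 > 87616 = 296² → acute
(29,29,13): 13²+29² = 1010 > 841 = 29² → acute
(65,169,156): 65²+156² = 28561 = 169² → right
(5,18,21): 5²+18² = 349 < 441 = 21² → obtuse
2 of the 6 are obtuse.

2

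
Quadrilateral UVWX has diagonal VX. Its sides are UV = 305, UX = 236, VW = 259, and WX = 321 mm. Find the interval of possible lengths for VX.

69 < VX < 541

From triangle UVX: |305 − 236| < VX < 305 + 236, i.e. 69 < VX < 541.
From triangle WVX: 62 < VX < 580.
Both must hold, so VX lies in the intersection.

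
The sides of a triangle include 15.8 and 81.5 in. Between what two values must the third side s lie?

By the triangle inequality, s must be less than 15.8 + 81.5 = 97.3 and greater than |15.8 − 81.5| = 65.7.

65.7 < s < 97.3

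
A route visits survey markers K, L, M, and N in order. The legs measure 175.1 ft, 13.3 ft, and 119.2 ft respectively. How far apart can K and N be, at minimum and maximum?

The maximum is all hops collinear in one direction: 175.1 + 13.3 + 119.2 = 307.6.
The longest hop is 175.1; the others sum to 132.5. Folding the others back against it leaves at least 175.1 − 132.5 = 42.6.

42.6 ≤ KN ≤ 307.6 ft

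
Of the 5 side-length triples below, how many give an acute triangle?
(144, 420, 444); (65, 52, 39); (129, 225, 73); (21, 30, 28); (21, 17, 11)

1

(144,420,444): 144²+420² = 197136 = 444² → right
(65,52,39): 39²+52² = 4225 = 65² → right
(129,225,73): 73+129 ≤ 225, not a triangle
(21,30,28): 21²+28² = 1225 > 900 = 30² → acute
(21,17,11): 11²+17² = 410 < 441 = 21² → obtuse
1 of the 5 is acute.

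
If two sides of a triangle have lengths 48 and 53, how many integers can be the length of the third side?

The third side lies in the open interval (5, 101).
Integers from 6 to 100 inclusive: 100 − 6 + 1 = 95.

95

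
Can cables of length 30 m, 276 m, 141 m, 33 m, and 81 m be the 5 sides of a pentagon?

A pentagon exists iff every side is shorter than the sum of the others — equivalently, the longest side is less than the sum of the rest.
Longest side 276 < 285 (sum of the remaining 4), so yes.

Yes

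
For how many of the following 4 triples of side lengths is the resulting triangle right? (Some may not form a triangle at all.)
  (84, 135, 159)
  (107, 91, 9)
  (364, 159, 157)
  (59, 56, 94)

(84,135,159): 84²+135² = 25281 = 159² → right
(107,91,9): 9+91 ≤ 107, not a triangle
(364,159,157): 157+159 ≤ 364, not a triangle
(59,56,94): 56²+59² = 6617 < 8836 = 94² → obtuse
1 of the 4 is right.

1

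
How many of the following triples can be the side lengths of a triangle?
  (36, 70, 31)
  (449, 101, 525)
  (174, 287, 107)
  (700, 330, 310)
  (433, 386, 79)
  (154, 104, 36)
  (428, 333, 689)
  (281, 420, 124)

(31,36,70): 31+36 ≤ 70 → not valid
(101,449,525): 101+449 > 525 → valid
(107,174,287): 107+174 ≤ 287 → not valid
(310,330,700): 310+330 ≤ 700 → not valid
(79,386,433): 79+386 > 433 → valid
(36,104,154): 36+104 ≤ 154 → not valid
(333,428,689): 333+428 > 689 → valid
(124,281,420): 124+281 ≤ 420 → not valid
3 of the 8 triples form a triangle.

3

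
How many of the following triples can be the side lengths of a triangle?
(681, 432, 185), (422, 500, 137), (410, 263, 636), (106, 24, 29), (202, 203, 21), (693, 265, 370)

(185,432,681): 185+432 ≤ 681 → not valid
(137,422,500): 137+422 > 500 → valid
(263,410,636): 263+410 > 636 → valid
(24,29,106): 24+29 ≤ 106 → not valid
(21,202,203): 21+202 > 203 → valid
(265,370,693): 265+370 ≤ 693 → not valid
3 of the 6 triples form a triangle.

3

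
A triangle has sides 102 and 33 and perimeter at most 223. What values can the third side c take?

69 < c ≤ 88

Triangle inequality alone gives 69 < c < 135.
The perimeter condition gives c ≤ 223 − 102 − 33 = 88.
Intersecting the two: 69 < c ≤ 88.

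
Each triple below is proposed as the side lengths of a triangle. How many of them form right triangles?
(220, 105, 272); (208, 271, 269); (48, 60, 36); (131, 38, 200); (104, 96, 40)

(220,105,272): 105²+220² = 59425 < 73984 = 272² → obtuse
(208,271,269): 208²+269² = 115625 > 73441 = 271² → acute
(48,60,36): 36²+48² = 3600 = 60² → right
(131,38,200): 38+131 ≤ 200, not a triangle
(104,96,40): 40²+96² = 10816 = 104² → right
2 of the 5 are right.

2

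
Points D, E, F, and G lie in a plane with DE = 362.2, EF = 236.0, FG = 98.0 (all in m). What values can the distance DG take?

The maximum is all hops collinear in one direction: 362.2 + 236.0 + 98.0 = 696.2.
The longest hop is 362.2; the others sum to 334.0. Folding the others back against it leaves at least 362.2 − 334.0 = 28.2.

28.2 ≤ DG ≤ 696.2 m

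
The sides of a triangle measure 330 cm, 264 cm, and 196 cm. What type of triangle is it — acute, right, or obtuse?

Compare the square of the longest side to the sum of squares of the other two: 196² + 264² = 108112 < 108900 = 330².

obtuse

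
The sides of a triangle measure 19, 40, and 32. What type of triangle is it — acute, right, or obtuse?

obtuse

Compare the square of the longest side to the sum of squares of the other two: 19² + 32² = 1385 < 1600 = 40².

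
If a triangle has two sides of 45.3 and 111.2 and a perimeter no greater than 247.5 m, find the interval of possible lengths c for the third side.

65.9 < c ≤ 91.0 m

Triangle inequality alone gives 65.9 < c < 156.5.
The perimeter condition gives c ≤ 247.5 − 45.3 − 111.2 = 91.0.
Intersecting the two: 65.9 < c ≤ 91.0.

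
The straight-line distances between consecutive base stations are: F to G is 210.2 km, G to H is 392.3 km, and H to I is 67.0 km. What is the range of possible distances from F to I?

The maximum is all hops collinear in one direction: 210.2 + 392.3 + 67.0 = 669.5.
The longest hop is 392.3; the others sum to 277.2. Folding the others back against it leaves at least 392.3 − 277.2 = 115.1.

115.1 ≤ FI ≤ 669.5 km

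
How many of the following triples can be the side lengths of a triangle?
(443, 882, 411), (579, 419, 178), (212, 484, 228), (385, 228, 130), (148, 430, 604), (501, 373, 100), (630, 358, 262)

1

(411,443,882): 411+443 ≤ 882 → not valid
(178,419,579): 178+419 > 579 → valid
(212,228,484): 212+228 ≤ 484 → not valid
(130,228,385): 130+228 ≤ 385 → not valid
(148,430,604): 148+430 ≤ 604 → not valid
(100,373,501): 100+373 ≤ 501 → not valid
(262,358,630): 262+358 ≤ 630 → not valid
1 of the 7 triples forms a triangle.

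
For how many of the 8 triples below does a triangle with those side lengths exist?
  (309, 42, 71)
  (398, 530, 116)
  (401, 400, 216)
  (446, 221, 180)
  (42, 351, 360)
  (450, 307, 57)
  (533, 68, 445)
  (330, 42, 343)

3

(42,71,309): 42+71 ≤ 309 → not valid
(116,398,530): 116+398 ≤ 530 → not valid
(216,400,401): 216+400 > 401 → valid
(180,221,446): 180+221 ≤ 446 → not valid
(42,351,360): 42+351 > 360 → valid
(57,307,450): 57+307 ≤ 450 → not valid
(68,445,533): 68+445 ≤ 533 → not valid
(42,330,343): 42+330 > 343 → valid
3 of the 8 triples form a triangle.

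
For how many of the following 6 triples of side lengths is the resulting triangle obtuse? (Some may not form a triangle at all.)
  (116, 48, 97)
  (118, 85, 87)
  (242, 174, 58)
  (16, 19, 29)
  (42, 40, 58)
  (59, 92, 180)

(116,48,97): 48²+97² = 11713 < 13456 = 116² → obtuse
(118,85,87): 85²+87² = 14794 > 13924 = 118² → acute
(242,174,58): 58+174 ≤ 242, not a triangle
(16,19,29): 16²+19² = 617 < 841 = 29² → obtuse
(42,40,58): 40²+42² = 3364 = 58² → right
(59,92,180): 59+92 ≤ 180, not a triangle
2 of the 6 are obtuse.

2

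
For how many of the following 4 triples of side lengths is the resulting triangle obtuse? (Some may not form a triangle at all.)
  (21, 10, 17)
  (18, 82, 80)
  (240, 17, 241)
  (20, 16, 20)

2

(21,10,17): 10²+17² = 389 < 441 = 21² → obtuse
(18,82,80): 18²+80² = 6724 = 82² → right
(240,17,241): 17²+240² = 57889 < 58081 = 241² → obtuse
(20,16,20): 16²+20² = 656 > 400 = 20² → acute
2 of the 4 are obtuse.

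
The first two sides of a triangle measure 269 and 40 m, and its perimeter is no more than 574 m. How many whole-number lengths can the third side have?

Triangle inequality: 229 < x < 309. Perimeter ≤ 574 gives x ≤ 574 − 269 − 40 = 265.
So 229 < x ≤ 265; integers 230 through 265: 36 values.

36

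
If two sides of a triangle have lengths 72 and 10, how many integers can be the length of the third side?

19

The third side lies in the open interval (62, 82).
Integers from 63 to 81 inclusive: 81 − 63 + 1 = 19.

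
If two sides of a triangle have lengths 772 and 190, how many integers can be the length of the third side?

379

The third side lies in the open interval (582, 962).
Integers from 583 to 961 inclusive: 961 − 583 + 1 = 379.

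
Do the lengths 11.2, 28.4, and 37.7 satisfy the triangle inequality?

The longest side is 37.7, and the other two sum to 39.6.
Since 39.6 > 37.7, the triangle inequality holds.

Yes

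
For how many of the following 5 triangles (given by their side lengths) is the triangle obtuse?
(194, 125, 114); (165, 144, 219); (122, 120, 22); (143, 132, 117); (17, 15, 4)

(194,125,114): 114²+125² = 28621 < 37636 = 194² → obtuse
(165,144,219): 144²+165² = 47961 = 219² → right
(122,120,22): 22²+120² = 14884 = 122² → right
(143,132,117): 117²+132² = 31113 > 20449 = 143² → acute
(17,15,4): 4²+15² = 241 < 289 = 17² → obtuse
2 of the 5 are obtuse.

2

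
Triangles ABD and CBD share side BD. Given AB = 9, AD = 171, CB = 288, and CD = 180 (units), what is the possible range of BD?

162 < BD < 180

From triangle ABD: |9 − 171| < BD < 9 + 171, i.e. 162 < BD < 180.
From triangle CBD: 108 < BD < 468.
Both must hold, so BD lies in the intersection.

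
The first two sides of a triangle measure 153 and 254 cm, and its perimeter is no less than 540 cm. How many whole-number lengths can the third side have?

274

Triangle inequality: 101 < x < 407. Perimeter ≥ 540 gives x ≥ 540 − 153 − 254 = 133.
So 133 ≤ x < 407; integers 133 through 406: 274 values.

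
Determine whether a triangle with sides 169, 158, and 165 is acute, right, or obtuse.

Compare the square of the longest side to the sum of squares of the other two: 158² + 165² = 52189 > 28561 = 169².

acute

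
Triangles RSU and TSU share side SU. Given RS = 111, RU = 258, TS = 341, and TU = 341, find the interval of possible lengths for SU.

From triangle RSU: |111 − 258| < SU < 111 + 258, i.e. 147 < SU < 369.
From triangle TSU: 0 < SU < 682.
Both must hold, so SU lies in the intersection.

147 < SU < 369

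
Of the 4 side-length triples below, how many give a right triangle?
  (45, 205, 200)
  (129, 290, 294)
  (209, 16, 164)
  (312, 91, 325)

(45,205,200): 45²+200² = 42025 = 205² → right
(129,290,294): 129²+290² = 100741 > 86436 = 294² → acute
(209,16,164): 16+164 ≤ 209, not a triangle
(312,91,325): 91²+312² = 105625 = 325² → right
2 of the 4 are right.

2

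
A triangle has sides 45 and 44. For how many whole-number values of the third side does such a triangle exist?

The third side lies in the open interval (1, 89).
Integers from 2 to 88 inclusive: 88 − 2 + 1 = 87.

87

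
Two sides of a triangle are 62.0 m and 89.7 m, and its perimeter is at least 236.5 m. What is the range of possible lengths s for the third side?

Triangle inequality alone gives 27.7 < s < 151.7.
The perimeter condition gives s ≥ 236.5 − 62.0 − 89.7 = 84.8.
Intersecting the two: 84.8 ≤ s < 151.7.

84.8 ≤ s < 151.7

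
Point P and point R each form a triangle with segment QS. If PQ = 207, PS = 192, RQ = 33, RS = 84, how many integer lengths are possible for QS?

From triangle PQS: 15 < QS < 399.
From triangle RQS: 51 < QS < 117.
Intersection: 51 < QS < 117, so integers 52 through 116: 65 values.

65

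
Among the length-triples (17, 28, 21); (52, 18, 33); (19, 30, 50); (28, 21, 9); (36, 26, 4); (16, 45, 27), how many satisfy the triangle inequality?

2

(17,21,28): 17+21 > 28 → valid
(18,33,52): 18+33 ≤ 52 → not valid
(19,30,50): 19+30 ≤ 50 → not valid
(9,21,28): 9+21 > 28 → valid
(4,26,36): 4+26 ≤ 36 → not valid
(16,27,45): 16+27 ≤ 45 → not valid
2 of the 6 triples form a triangle.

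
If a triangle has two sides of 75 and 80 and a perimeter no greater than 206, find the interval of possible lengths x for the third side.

5 < x ≤ 51

Triangle inequality alone gives 5 < x < 155.
The perimeter condition gives x ≤ 206 − 75 − 80 = 51.
Intersecting the two: 5 < x ≤ 51.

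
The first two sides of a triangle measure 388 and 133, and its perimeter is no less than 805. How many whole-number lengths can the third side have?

Triangle inequality: 255 < x < 521. Perimeter ≥ 805 gives x ≥ 805 − 388 − 133 = 284.
So 284 ≤ x < 521; integers 284 through 520: 237 values.

237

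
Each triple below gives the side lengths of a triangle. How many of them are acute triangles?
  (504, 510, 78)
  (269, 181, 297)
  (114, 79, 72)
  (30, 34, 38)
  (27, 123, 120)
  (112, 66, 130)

2

(504,510,78): 78²+504² = 260100 = 510² → right
(269,181,297): 181²+269² = 105122 > 88209 = 297² → acute
(114,79,72): 72²+79² = 11425 < 12996 = 114² → obtuse
(30,34,38): 30²+34² = 2056 > 1444 = 38² → acute
(27,123,120): 27²+120² = 15129 = 123² → right
(112,66,130): 66²+112² = 16900 = 130² → right
2 of the 6 are acute.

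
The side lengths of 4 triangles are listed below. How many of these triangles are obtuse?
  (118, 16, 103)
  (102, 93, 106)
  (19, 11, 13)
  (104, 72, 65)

(118,16,103): 16²+103² = 10865 < 13924 = 118² → obtuse
(102,93,106): 93²+102² = 19053 > 11236 = 106² → acute
(19,11,13): 11²+13² = 290 < 361 = 19² → obtuse
(104,72,65): 65²+72² = 9409 < 10816 = 104² → obtuse
3 of the 4 are obtuse.

3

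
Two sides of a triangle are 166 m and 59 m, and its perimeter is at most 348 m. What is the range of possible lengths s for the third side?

107 < s ≤ 123 m

Triangle inequality alone gives 107 < s < 225.
The perimeter condition gives s ≤ 348 − 166 − 59 = 123.
Intersecting the two: 107 < s ≤ 123.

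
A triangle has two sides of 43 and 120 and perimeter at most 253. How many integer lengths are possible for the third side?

Triangle inequality: 77 < x < 163. Perimeter ≤ 253 gives x ≤ 253 − 43 − 120 = 90.
So 77 < x ≤ 90; integers 78 through 90: 13 values.

13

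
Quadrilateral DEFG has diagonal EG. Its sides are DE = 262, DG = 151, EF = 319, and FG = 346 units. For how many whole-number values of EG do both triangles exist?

From triangle DEG: 111 < EG < 413.
From triangle FEG: 27 < EG < 665.
Intersection: 111 < EG < 413, so integers 112 through 412: 301 values.

301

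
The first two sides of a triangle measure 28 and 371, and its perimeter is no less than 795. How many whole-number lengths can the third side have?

3

Triangle inequality: 343 < x < 399. Perimeter ≥ 795 gives x ≥ 795 − 28 − 371 = 396.
So 396 ≤ x < 399; integers 396 through 398: 3 values.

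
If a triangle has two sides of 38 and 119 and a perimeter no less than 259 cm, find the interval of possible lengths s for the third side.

102 ≤ s < 157

Triangle inequality alone gives 81 < s < 157.
The perimeter condition gives s ≥ 259 − 38 − 119 = 102.
Intersecting the two: 102 ≤ s < 157.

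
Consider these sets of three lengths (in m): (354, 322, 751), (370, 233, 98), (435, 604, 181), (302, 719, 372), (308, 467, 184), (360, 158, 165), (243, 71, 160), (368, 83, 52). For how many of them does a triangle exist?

(322,354,751): 322+354 ≤ 751 → not valid
(98,233,370): 98+233 ≤ 370 → not valid
(181,435,604): 181+435 > 604 → valid
(302,372,719): 302+372 ≤ 719 → not valid
(184,308,467): 184+308 > 467 → valid
(158,165,360): 158+165 ≤ 360 → not valid
(71,160,243): 71+160 ≤ 243 → not valid
(52,83,368): 52+83 ≤ 368 → not valid
2 of the 8 triples form a triangle.

2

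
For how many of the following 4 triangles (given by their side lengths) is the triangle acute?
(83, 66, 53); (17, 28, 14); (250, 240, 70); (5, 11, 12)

2

(83,66,53): 53²+66² = 7165 > 6889 = 83² → acute
(17,28,14): 14²+17² = 485 < 784 = 28² → obtuse
(250,240,70): 70²+240² = 62500 = 250² → right
(5,11,12): 5²+11² = 146 > 144 = 12² → acute
2 of the 4 are acute.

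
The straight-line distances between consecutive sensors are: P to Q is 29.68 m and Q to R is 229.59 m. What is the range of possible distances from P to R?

By the triangle inequality, |29.68 − 229.59| ≤ PR ≤ 29.68 + 229.59.

199.91 ≤ PR ≤ 259.27 m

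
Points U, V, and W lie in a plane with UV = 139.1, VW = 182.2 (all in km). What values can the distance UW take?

43.1 ≤ UW ≤ 321.3 km

By the triangle inequality, |139.1 − 182.2| ≤ UW ≤ 139.1 + 182.2.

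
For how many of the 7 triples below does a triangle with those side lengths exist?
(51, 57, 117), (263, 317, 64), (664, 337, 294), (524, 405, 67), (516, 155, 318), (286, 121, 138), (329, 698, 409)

2

(51,57,117): 51+57 ≤ 117 → not valid
(64,263,317): 64+263 > 317 → valid
(294,337,664): 294+337 ≤ 664 → not valid
(67,405,524): 67+405 ≤ 524 → not valid
(155,318,516): 155+318 ≤ 516 → not valid
(121,138,286): 121+138 ≤ 286 → not valid
(329,409,698): 329+409 > 698 → valid
2 of the 7 triples form a triangle.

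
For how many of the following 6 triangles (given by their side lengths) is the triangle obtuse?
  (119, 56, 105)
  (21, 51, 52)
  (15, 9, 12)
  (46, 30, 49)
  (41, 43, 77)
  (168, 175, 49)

(119,56,105): 56²+105² = 14161 = 119² → right
(21,51,52): 21²+51² = 3042 > 2704 = 52² → acute
(15,9,12): 9²+12² = 225 = 15² → right
(46,30,49): 30²+46² = 3016 > 2401 = 49² → acute
(41,43,77): 41²+43² = 3530 < 5929 = 77² → obtuse
(168,175,49): 49²+168² = 30625 = 175² → right
1 of the 6 is obtuse.

1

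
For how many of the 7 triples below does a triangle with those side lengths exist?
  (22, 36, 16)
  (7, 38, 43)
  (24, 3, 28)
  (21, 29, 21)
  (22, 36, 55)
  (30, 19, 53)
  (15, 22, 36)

(16,22,36): 16+22 > 36 → valid
(7,38,43): 7+38 > 43 → valid
(3,24,28): 3+24 ≤ 28 → not valid
(21,21,29): 21+21 > 29 → valid
(22,36,55): 22+36 > 55 → valid
(19,30,53): 19+30 ≤ 53 → not valid
(15,22,36): 15+22 > 36 → valid
5 of the 7 triples form a triangle.

5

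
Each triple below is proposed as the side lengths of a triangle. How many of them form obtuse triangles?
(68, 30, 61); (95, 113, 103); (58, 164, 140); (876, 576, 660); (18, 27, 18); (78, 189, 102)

3

(68,30,61): 30²+61² = 4621 < 4624 = 68² → obtuse
(95,113,103): 95²+103² = 19634 > 12769 = 113² → acute
(58,164,140): 58²+140² = 22964 < 26896 = 164² → obtuse
(876,576,660): 576²+660² = 767376 = 876² → right
(18,27,18): 18²+18² = 648 < 729 = 27² → obtuse
(78,189,102): 78+102 ≤ 189, not a triangle
3 of the 6 are obtuse.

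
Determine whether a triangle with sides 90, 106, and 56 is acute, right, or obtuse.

right

Compare the square of the longest side to the sum of squares of the other two: 56² + 90² = 11236 = 106².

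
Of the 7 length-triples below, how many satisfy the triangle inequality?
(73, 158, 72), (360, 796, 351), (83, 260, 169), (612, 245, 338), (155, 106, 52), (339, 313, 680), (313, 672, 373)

2

(72,73,158): 72+73 ≤ 158 → not valid
(351,360,796): 351+360 ≤ 796 → not valid
(83,169,260): 83+169 ≤ 260 → not valid
(245,338,612): 245+338 ≤ 612 → not valid
(52,106,155): 52+106 > 155 → valid
(313,339,680): 313+339 ≤ 680 → not valid
(313,373,672): 313+373 > 672 → valid
2 of the 7 triples form a triangle.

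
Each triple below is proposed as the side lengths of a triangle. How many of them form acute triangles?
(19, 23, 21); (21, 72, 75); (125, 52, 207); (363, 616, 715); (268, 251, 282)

2

(19,23,21): 19²+21² = 802 > 529 = 23² → acute
(21,72,75): 21²+72² = 5625 = 75² → right
(125,52,207): 52+125 ≤ 207, not a triangle
(363,616,715): 363²+616² = 511225 = 715² → right
(268,251,282): 251²+268² = 134825 > 79524 = 282² → acute
2 of the 5 are acute.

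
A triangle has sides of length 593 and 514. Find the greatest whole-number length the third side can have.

1106

The third side must be strictly less than 593 + 514 = 1107.
The largest integer below 1107 is 1106.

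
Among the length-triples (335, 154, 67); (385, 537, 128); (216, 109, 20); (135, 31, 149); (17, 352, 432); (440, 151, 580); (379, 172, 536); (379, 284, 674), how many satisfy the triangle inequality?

(67,154,335): 67+154 ≤ 335 → not valid
(128,385,537): 128+385 ≤ 537 → not valid
(20,109,216): 20+109 ≤ 216 → not valid
(31,135,149): 31+135 > 149 → valid
(17,352,432): 17+352 ≤ 432 → not valid
(151,440,580): 151+440 > 580 → valid
(172,379,536): 172+379 > 536 → valid
(284,379,674): 284+379 ≤ 674 → not valid
3 of the 8 triples form a triangle.

3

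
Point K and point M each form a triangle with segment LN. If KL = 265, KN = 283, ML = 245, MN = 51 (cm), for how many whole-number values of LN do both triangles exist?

101

From triangle KLN: 18 < LN < 548.
From triangle MLN: 194 < LN < 296.
Intersection: 194 < LN < 296, so integers 195 through 295: 101 values.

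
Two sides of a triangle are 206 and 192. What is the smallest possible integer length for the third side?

15

The third side must be strictly greater than |206 − 192| = 14.
The smallest integer above 14 is 15.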